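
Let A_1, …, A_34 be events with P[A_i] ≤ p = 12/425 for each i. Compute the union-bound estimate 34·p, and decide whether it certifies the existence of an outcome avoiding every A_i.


Union bound: P[∪_{i=1}^{34} A_i] ≤ Σ_i P[A_i] ≤ 34·p = 34·(12/425) = 24/25.
Numerically: 24/25 ≈ 0.96000.
Is 24/25 < 1? YES.
Since P[∪ A_i] ≤ 24/25 < 1, the complement has P[∩ A_i^c] ≥ 1 − 24/25 = 1/25 > 0, so some outcome avoids every A_i.

34·p = 24/25 ≈ 0.96000; existence CERTIFIED by the union bound.


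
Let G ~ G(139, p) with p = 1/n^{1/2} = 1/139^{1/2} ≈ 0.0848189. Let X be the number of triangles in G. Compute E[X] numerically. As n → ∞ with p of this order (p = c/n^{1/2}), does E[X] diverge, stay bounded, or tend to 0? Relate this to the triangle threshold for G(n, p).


Number of potential triangles: C(139, 3) = 437989.
Each occurs with probability p³ ≈ (0.0848189)³ ≈ 6.10207863e-04.
By linearity: E[X] = C(139, 3)·p³ ≈ 437989 · 6.10207863e-04 ≈ 267.264332.
Since α = 1/2 < 1, p = c/n^{1/2} ≫ 1/n is above the triangle threshold p ~ 1/n. Asymptotically E[X] ~ (c³/6)·n^{3(1−α)} = (1³/6)·n^{1.5} → ∞; triangles are abundant w.h.p.

E[X] ≈ 267.264332; in regime p = Θ(1/n^{1/2}) E[X] diverges (above the triangle threshold p ~ 1/n).


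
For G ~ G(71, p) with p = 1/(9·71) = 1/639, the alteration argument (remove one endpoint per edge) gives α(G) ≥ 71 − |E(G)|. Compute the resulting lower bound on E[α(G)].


E[|E(G)|] = C(71, 2)·p = 2485 · (1/639) = 35/9.
E[α(G)] ≥ n − E[|E(G)|] = 71 − 35/9 = 604/9.
Numerically: ≈ 67.1111.
(This is only a lower bound; the true E[α(G)] may be larger.)

E[α(G)] ≥ 604/9 ≈ 67.1111.


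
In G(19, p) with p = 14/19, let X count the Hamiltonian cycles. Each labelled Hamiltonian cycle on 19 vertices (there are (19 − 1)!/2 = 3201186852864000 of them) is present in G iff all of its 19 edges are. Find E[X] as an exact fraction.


K_19 has (19 − 1)!/2 = 3201186852864000 labelled Hamiltonian cycles.
For each such Hamiltonian cycle H, let X_H = 1 if all 19 edges of H are present in G. Then P[X_H = 1] = p^{19} = (14/19)^{19} = 5976303958948914397184/1978419655660313589123979.
Summing the indicators: E[X] = Σ_H E[X_H] = 3201186852864000 · p^{19} = 3201186852864000 · 5976303958948914397184/1978419655660313589123979 = 19131265662106339128470788663934976000/1978419655660313589123979.
Numerically: E[X] ≈ 9.67e+12.

E[X] = 3201186852864000 · (14/19)^{19} = 19131265662106339128470788663934976000/1978419655660313589123979 ≈ 9.67e+12.


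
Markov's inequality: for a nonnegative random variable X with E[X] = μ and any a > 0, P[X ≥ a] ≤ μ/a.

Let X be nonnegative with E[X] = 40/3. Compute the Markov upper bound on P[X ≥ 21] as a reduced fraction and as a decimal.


μ = E[X] = 40/3, a = 21.
Markov: P[X ≥ 21] ≤ μ/a = (40/3)/21 = 40/63.
Numerically: ≈ 0.6349.
(Since a = 21 > μ = 13.3333, the bound 40/63 is < 1 and informative.)

P[X ≥ 21] ≤ 40/63 ≈ 0.6349.


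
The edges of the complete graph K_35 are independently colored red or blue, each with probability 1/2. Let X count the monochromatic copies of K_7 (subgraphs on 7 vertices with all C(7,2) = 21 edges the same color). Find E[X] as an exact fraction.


Let X = Σ_S X_S over the C(35, 7) = 6724520 subsets S of size 7, where X_S = 1 if the K_7 on S is monochromatic.
For a fixed S, the K_7 on S has C(7, 2) = 21 edges. P[all 21 edges red] = (1/2)^21, and likewise for blue, so P[monochromatic] = 2·(1/2)^21 = 2^{1 − 21} = 1/1048576.
By linearity: E[X] = C(35, 7) · 2^{1 − 21} = 6724520 · 1/1048576 = 840565/131072.
Numerically: E[X] ≈ 6.4130.

E[X] = C(35,7)·2^(1−C(7,2)) = 840565/131072 ≈ 6.4130.


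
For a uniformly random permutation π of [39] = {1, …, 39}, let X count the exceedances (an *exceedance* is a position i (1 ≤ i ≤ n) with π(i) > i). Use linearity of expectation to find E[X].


Write X = Σ_{i=1}^{39} X_i, where X_i = 1_{π(i) > i}.
For each fixed i, π(i) is uniform over {1, …, 39} (marginal of a uniform permutation), so P[π(i) > i] = (n − i)/n. Summing: Σ_{i=1}^{39} (n − i)/n = (0 + 1 + … + 38)/39 = 39(39 − 1)/(2·39) = (39 − 1)/2.
Hence E[X] = Σ_{i=1}^{39} (39 − i)/39 = 19 ≈ 19.000000.

E[X] = 19 = 19.000000.


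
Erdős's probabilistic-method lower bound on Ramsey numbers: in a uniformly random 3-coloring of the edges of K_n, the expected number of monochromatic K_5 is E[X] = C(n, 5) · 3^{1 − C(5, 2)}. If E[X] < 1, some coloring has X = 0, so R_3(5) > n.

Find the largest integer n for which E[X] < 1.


We need C(n, 5) · 3^{1 − 10} < 1, i.e. C(n, 5) < 3^{10 − 1} = 19683.
Check values of n near the boundary:
  n = 17: C(17, 5) = 6188; 6188 < 19683? YES
  n = 18: C(18, 5) = 8568; 8568 < 19683? YES
  n = 19: C(19, 5) = 11628; 11628 < 19683? YES
  n = 20: C(20, 5) = 15504; 15504 < 19683? YES
  n = 21: C(21, 5) = 20349; 20349 < 19683? NO
The largest n with C(n, 5) < 19683 is n = 20 (where E[X] = 5168/6561 ≈ 0.7877). Hence R_3(5) > 20, i.e. R_3(5) ≥ 21.

Largest n = 20; hence R_3(5) > 20.


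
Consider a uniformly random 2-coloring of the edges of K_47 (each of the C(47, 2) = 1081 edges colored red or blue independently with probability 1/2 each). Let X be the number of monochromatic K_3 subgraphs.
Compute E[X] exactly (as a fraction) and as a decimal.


Let X = Σ_S X_S over the C(47, 3) = 16215 subsets S of size 3, where X_S = 1 if the K_3 on S is monochromatic.
For a fixed S, the K_3 on S has C(3, 2) = 3 edges. P[all 3 edges red] = (1/2)^3, and likewise for blue, so P[monochromatic] = 2·(1/2)^3 = 2^{1 − 3} = 1/4.
By linearity: E[X] = C(47, 3) · 2^{1 − 3} = 16215 · 1/4 = 16215/4.
Numerically: E[X] ≈ 4053.7500.

E[X] = C(47,3)·2^(1−C(3,2)) = 16215/4 ≈ 4053.7500.


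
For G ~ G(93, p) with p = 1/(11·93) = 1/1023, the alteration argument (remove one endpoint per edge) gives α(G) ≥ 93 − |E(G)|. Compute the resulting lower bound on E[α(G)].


E[|E(G)|] = C(93, 2)·p = 4278 · (1/1023) = 46/11.
E[α(G)] ≥ n − E[|E(G)|] = 93 − 46/11 = 977/11.
Numerically: ≈ 88.818.
(This is only a lower bound; the true E[α(G)] may be larger.)

E[α(G)] ≥ 977/11 ≈ 88.818.


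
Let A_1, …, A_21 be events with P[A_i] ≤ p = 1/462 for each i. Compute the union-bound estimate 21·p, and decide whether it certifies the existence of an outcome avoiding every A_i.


Union bound: P[∪_{i=1}^{21} A_i] ≤ Σ_i P[A_i] ≤ 21·p = 21·(1/462) = 1/22.
Numerically: 1/22 ≈ 0.0455.
Is 1/22 < 1? YES.
Since P[∪ A_i] ≤ 1/22 < 1, the complement has P[∩ A_i^c] ≥ 1 − 1/22 = 21/22 > 0, so some outcome avoids every A_i.

21·p = 1/22 ≈ 0.0455; existence CERTIFIED by the union bound.


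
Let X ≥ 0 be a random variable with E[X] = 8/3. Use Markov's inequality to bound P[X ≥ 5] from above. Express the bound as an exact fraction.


μ = E[X] = 8/3, a = 5.
Markov: P[X ≥ 5] ≤ μ/a = (8/3)/5 = 8/15.
Numerically: ≈ 0.5333.
(Since a = 5 > μ = 2.6667, the bound 8/15 is < 1 and informative.)

P[X ≥ 5] ≤ 8/15 ≈ 0.5333.


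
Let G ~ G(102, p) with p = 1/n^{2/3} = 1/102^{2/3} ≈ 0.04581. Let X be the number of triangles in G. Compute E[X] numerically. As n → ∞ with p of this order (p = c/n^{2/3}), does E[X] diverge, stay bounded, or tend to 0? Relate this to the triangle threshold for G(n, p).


Number of potential triangles: C(102, 3) = 171700.
Each occurs with probability p³ ≈ (0.04581)³ ≈ 9.611688e-05.
By linearity: E[X] = C(102, 3)·p³ ≈ 171700 · 9.611688e-05 ≈ 16.5033.
Since α = 2/3 < 1, p = c/n^{2/3} ≫ 1/n is above the triangle threshold p ~ 1/n. Asymptotically E[X] ~ (c³/6)·n^{3(1−α)} = (1³/6)·n^{1} → ∞; triangles are abundant w.h.p.

E[X] ≈ 16.5033; in regime p = Θ(1/n^{2/3}) E[X] diverges (above the triangle threshold p ~ 1/n).


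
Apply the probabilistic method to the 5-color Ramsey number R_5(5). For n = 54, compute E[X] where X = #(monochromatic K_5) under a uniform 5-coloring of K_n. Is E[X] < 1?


E[X] = C(54, 5) · 5^{1 − 10} = 3162510 · 5^{−9} = 3162510/1953125.
As a reduced fraction: E[X] = 632502/390625 ≈ 1.6192051.
Is E[X] < 1? NO.
Since E[X] ≥ 1, the first-moment bound is inconclusive at n = 54; it does NOT by itself certify R_5(5) > 54.

E[X] = 632502/390625 ≈ 1.6192051; E[X] ≥ 1; first-moment method inconclusive here.


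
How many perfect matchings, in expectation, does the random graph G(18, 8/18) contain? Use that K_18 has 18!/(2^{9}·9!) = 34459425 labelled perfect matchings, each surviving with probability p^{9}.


K_18 has 18!/(2^{9}·9!) = 34459425 labelled perfect matchings.
For each such perfect matching H, let X_H = 1 if all 9 edges of H are present in G. Then P[X_H = 1] = p^{9} = (4/9)^{9} = 262144/387420489.
By linearity of expectation: E[X] = Σ_H E[X_H] = 34459425 · p^{9} = 34459425 · 262144/387420489 = 111522611200/4782969.
Numerically: E[X] ≈ 2.33e+04.

E[X] = 34459425 · (4/9)^{9} = 111522611200/4782969 ≈ 2.33e+04.


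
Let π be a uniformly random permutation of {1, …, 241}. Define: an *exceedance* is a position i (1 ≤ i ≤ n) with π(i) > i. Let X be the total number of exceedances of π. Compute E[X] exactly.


Write X = Σ_{i=1}^{241} X_i, where X_i = 1_{π(i) > i}.
For each fixed i, π(i) is uniform over {1, …, 241} (marginal of a uniform permutation), so P[π(i) > i] = (n − i)/n. Summing: Σ_{i=1}^{241} (n − i)/n = (0 + 1 + … + 240)/241 = 241(241 − 1)/(2·241) = (241 − 1)/2.
Hence E[X] = Σ_{i=1}^{241} (241 − i)/241 = 120 ≈ 120.000000.

E[X] = 120 = 120.000000.


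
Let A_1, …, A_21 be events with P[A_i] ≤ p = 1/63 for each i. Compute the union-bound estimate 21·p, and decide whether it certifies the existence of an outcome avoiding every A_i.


Union bound: P[∪_{i=1}^{21} A_i] ≤ Σ_i P[A_i] ≤ 21·p = 21·(1/63) = 1/3.
Numerically: 1/3 ≈ 0.333.
Is 1/3 < 1? YES.
Since P[∪ A_i] ≤ 1/3 < 1, the complement has P[∩ A_i^c] ≥ 1 − 1/3 = 2/3 > 0, so some outcome avoids every A_i.

21·p = 1/3 ≈ 0.333; existence CERTIFIED by the union bound.


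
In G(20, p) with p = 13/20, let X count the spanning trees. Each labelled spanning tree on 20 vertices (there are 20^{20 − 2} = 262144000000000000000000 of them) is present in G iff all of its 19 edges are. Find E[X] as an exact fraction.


K_20 has 20^{20 − 2} = 262144000000000000000000 labelled spanning trees.
For each such spanning tree H, let X_H = 1 if all 19 edges of H are present in G. Then P[X_H = 1] = p^{19} = (13/20)^{19} = 1461920290375446110677/5242880000000000000000000.
By linearity: E[X] = Σ_H E[X_H] = 262144000000000000000000 · p^{19} = 262144000000000000000000 · 1461920290375446110677/5242880000000000000000000 = 1461920290375446110677/20.
Numerically: E[X] ≈ 7.3096e+19.

E[X] = 262144000000000000000000 · (13/20)^{19} = 1461920290375446110677/20 ≈ 7.3096e+19.


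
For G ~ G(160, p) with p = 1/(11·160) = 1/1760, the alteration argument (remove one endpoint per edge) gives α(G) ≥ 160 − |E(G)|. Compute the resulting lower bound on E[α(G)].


E[|E(G)|] = C(160, 2)·p = 12720 · (1/1760) = 159/22.
E[α(G)] ≥ n − E[|E(G)|] = 160 − 159/22 = 3361/22.
Numerically: ≈ 152.772727.
(This is only a lower bound; the true E[α(G)] may be larger.)

E[α(G)] ≥ 3361/22 ≈ 152.772727.


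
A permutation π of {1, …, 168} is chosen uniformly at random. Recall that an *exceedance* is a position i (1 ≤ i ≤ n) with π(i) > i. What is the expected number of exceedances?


Write X = Σ_{i=1}^{168} X_i, where X_i = 1_{π(i) > i}.
For each fixed i, π(i) is uniform over {1, …, 168} (marginal of a uniform permutation), so P[π(i) > i] = (n − i)/n. Summing: Σ_{i=1}^{168} (n − i)/n = (0 + 1 + … + 167)/168 = 168(168 − 1)/(2·168) = (168 − 1)/2.
Hence E[X] = Σ_{i=1}^{168} (168 − i)/168 = 167/2 ≈ 83.500000.

E[X] = 167/2 = 83.500000.


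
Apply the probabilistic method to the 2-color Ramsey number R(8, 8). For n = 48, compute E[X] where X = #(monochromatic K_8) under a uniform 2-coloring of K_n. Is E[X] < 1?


E[X] = C(48, 8) · 2^{1 − 28} = 377348994 · 2^{−27} = 377348994/134217728.
As a reduced fraction: E[X] = 188674497/67108864 ≈ 2.8115.
Is E[X] < 1? NO.
Since E[X] ≥ 1, the first-moment bound is inconclusive at n = 48; it does NOT by itself certify R(8, 8) > 48.

E[X] = 188674497/67108864 ≈ 2.8115; E[X] ≥ 1; first-moment method inconclusive here.


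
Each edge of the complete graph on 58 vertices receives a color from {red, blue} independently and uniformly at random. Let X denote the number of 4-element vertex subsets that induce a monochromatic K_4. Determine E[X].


Let X = Σ_S X_S over the C(58, 4) = 424270 subsets S of size 4, where X_S = 1 if the K_4 on S is monochromatic.
For a fixed S, the K_4 on S has C(4, 2) = 6 edges. P[all 6 edges red] = (1/2)^6, and likewise for blue, so P[monochromatic] = 2·(1/2)^6 = 2^{1 − 6} = 1/32.
By linearity of expectation: E[X] = C(58, 4) · 2^{1 − 6} = 424270 · 1/32 = 212135/16.
Numerically: E[X] ≈ 13258.437500.

E[X] = C(58,4)·2^(1−C(4,2)) = 212135/16 ≈ 13258.437500.


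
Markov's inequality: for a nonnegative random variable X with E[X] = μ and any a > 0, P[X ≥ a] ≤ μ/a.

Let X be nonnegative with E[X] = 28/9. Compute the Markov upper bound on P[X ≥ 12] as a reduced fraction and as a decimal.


μ = E[X] = 28/9, a = 12.
Markov: P[X ≥ 12] ≤ μ/a = (28/9)/12 = 7/27.
Numerically: ≈ 0.259.
(Since a = 12 > μ = 3.111, the bound 7/27 is < 1 and informative.)

P[X ≥ 12] ≤ 7/27 ≈ 0.259.


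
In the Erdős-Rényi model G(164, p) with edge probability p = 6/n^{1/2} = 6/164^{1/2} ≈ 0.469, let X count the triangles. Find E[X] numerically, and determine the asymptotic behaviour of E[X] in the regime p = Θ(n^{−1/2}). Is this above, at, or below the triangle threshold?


Number of potential triangles: C(164, 3) = 721764.
Each occurs with probability p³ ≈ (0.469)³ ≈ 1.02846e-01.
By linearity: E[X] = C(164, 3)·p³ ≈ 721764 · 1.02846e-01 ≈ 74230.638.
Since α = 1/2 < 1, p = c/n^{1/2} ≫ 1/n is above the triangle threshold p ~ 1/n. Asymptotically E[X] ~ (c³/6)·n^{3(1−α)} = (6³/6)·n^{1.5} → ∞; triangles are abundant w.h.p.

E[X] ≈ 74230.638; in regime p = Θ(1/n^{1/2}) E[X] diverges (above the triangle threshold p ~ 1/n).


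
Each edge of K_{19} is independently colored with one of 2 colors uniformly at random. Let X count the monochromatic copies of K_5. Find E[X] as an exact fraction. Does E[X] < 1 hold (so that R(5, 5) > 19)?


E[X] = C(19, 5) · 2^{1 − 10} = 11628 · 2^{−9} = 11628/512.
As a reduced fraction: E[X] = 2907/128 ≈ 22.710938.
Is E[X] < 1? NO.
Since E[X] ≥ 1, the first-moment bound is inconclusive at n = 19; it does NOT by itself certify R(5, 5) > 19.

E[X] = 2907/128 ≈ 22.710938; E[X] ≥ 1; first-moment method inconclusive here.


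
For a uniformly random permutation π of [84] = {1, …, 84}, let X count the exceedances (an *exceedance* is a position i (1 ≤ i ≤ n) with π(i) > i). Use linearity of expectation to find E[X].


Write X = Σ_{i=1}^{84} X_i, where X_i = 1_{π(i) > i}.
For each fixed i, π(i) is uniform over {1, …, 84} (marginal of a uniform permutation), so P[π(i) > i] = (n − i)/n. Summing: Σ_{i=1}^{84} (n − i)/n = (0 + 1 + … + 83)/84 = 84(84 − 1)/(2·84) = (84 − 1)/2.
Hence E[X] = Σ_{i=1}^{84} (84 − i)/84 = 83/2 ≈ 41.500.

E[X] = 83/2 = 41.500.


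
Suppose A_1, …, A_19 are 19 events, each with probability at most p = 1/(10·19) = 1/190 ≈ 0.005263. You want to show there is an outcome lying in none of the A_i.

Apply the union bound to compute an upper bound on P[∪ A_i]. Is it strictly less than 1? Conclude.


Union bound: P[∪_{i=1}^{19} A_i] ≤ Σ_i P[A_i] ≤ 19·p = 19·(1/190) = 1/10.
Numerically: 1/10 ≈ 0.100000.
Is 1/10 < 1? YES.
Since P[∪ A_i] ≤ 1/10 < 1, the complement has P[∩ A_i^c] ≥ 1 − 1/10 = 9/10 > 0, so some outcome avoids every A_i.

19·p = 1/10 ≈ 0.100000; existence CERTIFIED by the union bound.


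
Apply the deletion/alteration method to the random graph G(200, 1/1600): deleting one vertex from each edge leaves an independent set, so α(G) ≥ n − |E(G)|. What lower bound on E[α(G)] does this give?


E[|E(G)|] = C(200, 2)·p = 19900 · (1/1600) = 199/16.
E[α(G)] ≥ n − E[|E(G)|] = 200 − 199/16 = 3001/16.
Numerically: ≈ 187.56250.
(This is only a lower bound; the true E[α(G)] may be larger.)

E[α(G)] ≥ 3001/16 ≈ 187.56250.


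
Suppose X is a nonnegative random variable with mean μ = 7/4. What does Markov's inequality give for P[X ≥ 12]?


μ = E[X] = 7/4, a = 12.
Markov: P[X ≥ 12] ≤ μ/a = (7/4)/12 = 7/48.
Numerically: ≈ 0.145833.
(Since a = 12 > μ = 1.750000, the bound 7/48 is < 1 and informative.)

P[X ≥ 12] ≤ 7/48 ≈ 0.145833.


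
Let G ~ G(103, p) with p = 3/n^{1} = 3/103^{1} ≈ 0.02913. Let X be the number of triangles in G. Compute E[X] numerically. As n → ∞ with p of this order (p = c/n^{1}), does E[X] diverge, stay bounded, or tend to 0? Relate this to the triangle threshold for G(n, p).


Number of potential triangles: C(103, 3) = 176851.
Each occurs with probability p³ ≈ (0.02913)³ ≈ 2.470882e-05.
By linearity: E[X] = C(103, 3)·p³ ≈ 176851 · 2.470882e-05 ≈ 4.3698.
Here α = 1, so p = 3/n is exactly at the triangle threshold p ~ 1/n. Asymptotically E[X] → c³/6 = 3³/6 = 9/2 ≈ 4.5000, a bounded constant. In this regime the triangle count is asymptotically Poisson(c³/6).

E[X] ≈ 4.3698; in regime p = Θ(1/n^{1}) E[X] stays bounded (at the triangle threshold p ~ 1/n).


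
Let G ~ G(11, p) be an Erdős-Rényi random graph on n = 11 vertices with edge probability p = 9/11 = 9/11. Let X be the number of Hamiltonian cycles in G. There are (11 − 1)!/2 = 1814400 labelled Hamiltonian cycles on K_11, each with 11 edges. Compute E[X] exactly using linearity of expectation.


K_11 has (11 − 1)!/2 = 1814400 labelled Hamiltonian cycles.
For each such Hamiltonian cycle H, let X_H = 1 if all 11 edges of H are present in G. Then P[X_H = 1] = p^{11} = (9/11)^{11} = 31381059609/285311670611.
By linearity: E[X] = Σ_H E[X_H] = 1814400 · p^{11} = 1814400 · 31381059609/285311670611 = 56937794554569600/285311670611.
Numerically: E[X] ≈ 1.9956e+05.

E[X] = 1814400 · (9/11)^{11} = 56937794554569600/285311670611 ≈ 1.9956e+05.


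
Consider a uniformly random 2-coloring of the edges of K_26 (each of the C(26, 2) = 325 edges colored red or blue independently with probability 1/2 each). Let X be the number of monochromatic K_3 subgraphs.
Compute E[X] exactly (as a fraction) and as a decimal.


Let X = Σ_S X_S over the C(26, 3) = 2600 subsets S of size 3, where X_S = 1 if the K_3 on S is monochromatic.
For a fixed S, the K_3 on S has C(3, 2) = 3 edges. P[all 3 edges red] = (1/2)^3, and likewise for blue, so P[monochromatic] = 2·(1/2)^3 = 2^{1 − 3} = 1/4.
By linearity of expectation: E[X] = C(26, 3) · 2^{1 − 3} = 2600 · 1/4 = 650.
Numerically: E[X] ≈ 650.000.

E[X] = C(26,3)·2^(1−C(3,2)) = 650 ≈ 650.000.


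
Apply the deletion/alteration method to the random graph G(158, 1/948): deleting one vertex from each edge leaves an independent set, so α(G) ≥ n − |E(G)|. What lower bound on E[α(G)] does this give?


E[|E(G)|] = C(158, 2)·p = 12403 · (1/948) = 157/12.
E[α(G)] ≥ n − E[|E(G)|] = 158 − 157/12 = 1739/12.
Numerically: ≈ 144.91667.
(This is only a lower bound; the true E[α(G)] may be larger.)

E[α(G)] ≥ 1739/12 ≈ 144.91667.


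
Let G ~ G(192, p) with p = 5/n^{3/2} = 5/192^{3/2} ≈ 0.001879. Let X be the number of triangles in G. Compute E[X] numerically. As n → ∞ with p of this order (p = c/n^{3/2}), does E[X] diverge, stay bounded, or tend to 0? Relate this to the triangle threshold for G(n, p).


Number of potential triangles: C(192, 3) = 1161280.
Each occurs with probability p³ ≈ (0.001879)³ ≈ 6.638263e-09.
By linearity: E[X] = C(192, 3)·p³ ≈ 1161280 · 6.638263e-09 ≈ 0.0077.
Since α = 3/2 > 1, p = c/n^{3/2} = o(1/n) is below the triangle threshold p ~ 1/n. Asymptotically E[X] ~ (c³/6)·n^{3(1−α)} = (5³/6)·n^{-1.5} → 0, so by Markov's inequality G has no triangles w.h.p.

E[X] ≈ 0.0077; in regime p = Θ(1/n^{3/2}) E[X] tends to 0 (below the triangle threshold p ~ 1/n).


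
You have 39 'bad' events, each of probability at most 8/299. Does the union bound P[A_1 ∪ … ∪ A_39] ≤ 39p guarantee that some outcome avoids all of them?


Union bound: P[∪_{i=1}^{39} A_i] ≤ Σ_i P[A_i] ≤ 39·p = 39·(8/299) = 24/23.
Numerically: 24/23 ≈ 1.0435.
Is 24/23 < 1? NO.
Since the bound 24/23 is ≥ 1, the union bound is uninformative here; it does NOT by itself certify existence.

39·p = 24/23 ≈ 1.0435; existence NOT certified by the union bound.


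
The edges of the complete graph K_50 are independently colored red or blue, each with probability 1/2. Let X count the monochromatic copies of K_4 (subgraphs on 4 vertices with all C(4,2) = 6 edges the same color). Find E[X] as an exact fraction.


Let X = Σ_S X_S over the C(50, 4) = 230300 subsets S of size 4, where X_S = 1 if the K_4 on S is monochromatic.
For a fixed S, the K_4 on S has C(4, 2) = 6 edges. P[all 6 edges red] = (1/2)^6, and likewise for blue, so P[monochromatic] = 2·(1/2)^6 = 2^{1 − 6} = 1/32.
Summing: E[X] = C(50, 4) · 2^{1 − 6} = 230300 · 1/32 = 57575/8.
Numerically: E[X] ≈ 7196.8750.

E[X] = C(50,4)·2^(1−C(4,2)) = 57575/8 ≈ 7196.8750.


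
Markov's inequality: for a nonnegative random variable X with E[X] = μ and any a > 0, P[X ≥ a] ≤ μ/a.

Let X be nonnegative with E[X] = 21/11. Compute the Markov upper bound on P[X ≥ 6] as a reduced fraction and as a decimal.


μ = E[X] = 21/11, a = 6.
Markov: P[X ≥ 6] ≤ μ/a = (21/11)/6 = 7/22.
Numerically: ≈ 0.318.
(Since a = 6 > μ = 1.909, the bound 7/22 is < 1 and informative.)

P[X ≥ 6] ≤ 7/22 ≈ 0.318.


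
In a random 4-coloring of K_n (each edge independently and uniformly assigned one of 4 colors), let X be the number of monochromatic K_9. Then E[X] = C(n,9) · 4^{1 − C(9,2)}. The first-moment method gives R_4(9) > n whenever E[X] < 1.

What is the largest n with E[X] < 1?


We need C(n, 9) · 4^{1 − 36} < 1, i.e. C(n, 9) < 4^{36 − 1} = 1180591620717411303424.
Check values of n near the boundary:
  n = 911: C(911, 9) = 1144686900492291197405; 1144686900492291197405 < 1180591620717411303424? YES
  n = 912: C(912, 9) = 1156095740032081475120; 1156095740032081475120 < 1180591620717411303424? YES
  n = 913: C(913, 9) = 1167605542753639808390; 1167605542753639808390 < 1180591620717411303424? YES
  n = 914: C(914, 9) = 1179217089587653905932; 1179217089587653905932 < 1180591620717411303424? YES
  n = 915: C(915, 9) = 1190931166636537885130; 1190931166636537885130 < 1180591620717411303424? NO
  n = 916: C(916, 9) = 1202748565202942340440; 1202748565202942340440 < 1180591620717411303424? NO
  n = 917: C(917, 9) = 1214670081818390006810; 1214670081818390006810 < 1180591620717411303424? NO
The largest n with C(n, 9) < 1180591620717411303424 is n = 914 (where E[X] = 294804272396913476483/295147905179352825856 ≈ 0.998836). Hence R_4(9) > 914, i.e. R_4(9) ≥ 915.

Largest n = 914; hence R_4(9) > 914.


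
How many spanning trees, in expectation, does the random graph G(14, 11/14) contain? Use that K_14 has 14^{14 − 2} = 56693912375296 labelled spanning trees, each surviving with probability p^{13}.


K_14 has 14^{14 − 2} = 56693912375296 labelled spanning trees.
For each such spanning tree H, let X_H = 1 if all 13 edges of H are present in G. Then P[X_H = 1] = p^{13} = (11/14)^{13} = 34522712143931/793714773254144.
Summing the indicators: E[X] = Σ_H E[X_H] = 56693912375296 · p^{13} = 56693912375296 · 34522712143931/793714773254144 = 34522712143931/14.
Numerically: E[X] ≈ 2.47e+12.

E[X] = 56693912375296 · (11/14)^{13} = 34522712143931/14 ≈ 2.47e+12.


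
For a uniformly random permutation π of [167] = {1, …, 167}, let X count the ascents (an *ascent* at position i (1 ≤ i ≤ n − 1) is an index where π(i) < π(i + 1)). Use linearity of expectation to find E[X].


Write X = Σ X_I over i = 1, …, 166, with X_I the indicator of one ascent.
There are 166 indicators.
For each fixed i, the pair (π(i), π(i+1)) is a uniformly random ordered pair of distinct values from {1, …, 167}; by symmetry P[π(i) < π(i+1)] = 1/2.
By linearity: E[X] = 166 · (1/2) = (167 − 1) · (1/2) = 83 ≈ 83.000000.

E[X] = 83 = 83.000000.


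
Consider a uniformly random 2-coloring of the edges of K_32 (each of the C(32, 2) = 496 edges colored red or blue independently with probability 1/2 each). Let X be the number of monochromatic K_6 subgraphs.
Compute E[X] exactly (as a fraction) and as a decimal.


Let X = Σ_S X_S over the C(32, 6) = 906192 subsets S of size 6, where X_S = 1 if the K_6 on S is monochromatic.
For a fixed S, the K_6 on S has C(6, 2) = 15 edges. P[all 15 edges red] = (1/2)^15, and likewise for blue, so P[monochromatic] = 2·(1/2)^15 = 2^{1 − 15} = 1/16384.
Summing: E[X] = C(32, 6) · 2^{1 − 15} = 906192 · 1/16384 = 56637/1024.
Numerically: E[X] ≈ 55.30957.

E[X] = C(32,6)·2^(1−C(6,2)) = 56637/1024 ≈ 55.30957.


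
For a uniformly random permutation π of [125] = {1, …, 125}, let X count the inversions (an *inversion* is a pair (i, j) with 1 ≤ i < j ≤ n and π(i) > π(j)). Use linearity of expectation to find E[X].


Write X = Σ X_I over the C(125, 2) = 7750 pairs i < j, with X_I the indicator of one inversion.
There are 7750 indicators.
For each fixed pair i < j, the values π(i) and π(j) are two distinct elements of {1, …, 125} in uniformly random order; by symmetry P[π(i) > π(j)] = 1/2.
By linearity: E[X] = 7750 · (1/2) = C(125, 2) · (1/2) = 7750/2 = 3875 ≈ 3875.0000.

E[X] = 3875 = 3875.0000.


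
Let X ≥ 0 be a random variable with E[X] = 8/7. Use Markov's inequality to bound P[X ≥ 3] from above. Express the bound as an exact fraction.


μ = E[X] = 8/7, a = 3.
Markov: P[X ≥ 3] ≤ μ/a = (8/7)/3 = 8/21.
Numerically: ≈ 0.381.
(Since a = 3 > μ = 1.143, the bound 8/21 is < 1 and informative.)

P[X ≥ 3] ≤ 8/21 ≈ 0.381.


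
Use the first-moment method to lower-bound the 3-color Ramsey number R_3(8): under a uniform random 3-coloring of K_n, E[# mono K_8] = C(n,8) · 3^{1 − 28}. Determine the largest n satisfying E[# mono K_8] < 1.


We need C(n, 8) · 3^{1 − 28} < 1, i.e. C(n, 8) < 3^{28 − 1} = 7625597484987.
Check values of n near the boundary:
  n = 150: C(150, 8) = 5257211409450; 5257211409450 < 7625597484987? YES
  n = 151: C(151, 8) = 5551321138650; 5551321138650 < 7625597484987? YES
  n = 152: C(152, 8) = 5859727868575; 5859727868575 < 7625597484987? YES
  n = 153: C(153, 8) = 6183023199255; 6183023199255 < 7625597484987? YES
  n = 154: C(154, 8) = 6521818990995; 6521818990995 < 7625597484987? YES
  n = 155: C(155, 8) = 6876747915675; 6876747915675 < 7625597484987? YES
  n = 156: C(156, 8) = 7248464019225; 7248464019225 < 7625597484987? YES
  n = 157: C(157, 8) = 7637643295425; 7637643295425 < 7625597484987? NO
  n = 158: C(158, 8) = 8044984271181; 8044984271181 < 7625597484987? NO
The largest n with C(n, 8) < 7625597484987 is n = 156 (where E[X] = 805384891025/847288609443 ≈ 0.95054). Hence R_3(8) > 156, i.e. R_3(8) ≥ 157.

Largest n = 156; hence R_3(8) > 156.


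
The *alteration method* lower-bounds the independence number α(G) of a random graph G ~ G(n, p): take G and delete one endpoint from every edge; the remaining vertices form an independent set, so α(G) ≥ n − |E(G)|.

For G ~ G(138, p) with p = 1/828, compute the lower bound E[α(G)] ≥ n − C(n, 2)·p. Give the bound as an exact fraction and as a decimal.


E[|E(G)|] = C(138, 2)·p = 9453 · (1/828) = 137/12.
E[α(G)] ≥ n − E[|E(G)|] = 138 − 137/12 = 1519/12.
Numerically: ≈ 126.583.
(This is only a lower bound; the true E[α(G)] may be larger.)

E[α(G)] ≥ 1519/12 ≈ 126.583.


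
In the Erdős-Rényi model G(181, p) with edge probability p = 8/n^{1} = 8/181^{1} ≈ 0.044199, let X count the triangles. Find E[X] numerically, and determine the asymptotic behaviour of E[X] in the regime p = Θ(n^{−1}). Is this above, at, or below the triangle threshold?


Number of potential triangles: C(181, 3) = 971970.
Each occurs with probability p³ ≈ (0.044199)³ ≈ 8.6344412e-05.
By linearity: E[X] = C(181, 3)·p³ ≈ 971970 · 8.6344412e-05 ≈ 83.92418.
Here α = 1, so p = 8/n is exactly at the triangle threshold p ~ 1/n. Asymptotically E[X] → c³/6 = 8³/6 = 256/3 ≈ 85.33333, a bounded constant. In this regime the triangle count is asymptotically Poisson(c³/6).

E[X] ≈ 83.92418; in regime p = Θ(1/n^{1}) E[X] stays bounded (at the triangle threshold p ~ 1/n).


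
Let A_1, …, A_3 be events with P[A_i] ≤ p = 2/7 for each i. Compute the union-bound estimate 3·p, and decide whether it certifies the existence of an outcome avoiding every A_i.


Union bound: P[∪_{i=1}^{3} A_i] ≤ Σ_i P[A_i] ≤ 3·p = 3·(2/7) = 6/7.
Numerically: 6/7 ≈ 0.8571.
Is 6/7 < 1? YES.
Since P[∪ A_i] ≤ 6/7 < 1, the complement has P[∩ A_i^c] ≥ 1 − 6/7 = 1/7 > 0, so some outcome avoids every A_i.

3·p = 6/7 ≈ 0.8571; existence CERTIFIED by the union bound.


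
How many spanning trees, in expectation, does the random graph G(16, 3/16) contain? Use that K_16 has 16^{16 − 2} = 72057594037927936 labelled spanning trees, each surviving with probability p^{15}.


K_16 has 16^{16 − 2} = 72057594037927936 labelled spanning trees.
For each such spanning tree H, let X_H = 1 if all 15 edges of H are present in G. Then P[X_H = 1] = p^{15} = (3/16)^{15} = 14348907/1152921504606846976.
By linearity of expectation: E[X] = Σ_H E[X_H] = 72057594037927936 · p^{15} = 72057594037927936 · 14348907/1152921504606846976 = 14348907/16.
Numerically: E[X] ≈ 8.9681e+05.

E[X] = 72057594037927936 · (3/16)^{15} = 14348907/16 ≈ 8.9681e+05.


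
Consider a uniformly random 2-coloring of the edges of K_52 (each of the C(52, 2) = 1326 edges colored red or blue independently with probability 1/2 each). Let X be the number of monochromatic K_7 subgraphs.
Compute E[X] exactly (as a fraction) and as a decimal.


Let X = Σ_S X_S over the C(52, 7) = 133784560 subsets S of size 7, where X_S = 1 if the K_7 on S is monochromatic.
For a fixed S, the K_7 on S has C(7, 2) = 21 edges. P[all 21 edges red] = (1/2)^21, and likewise for blue, so P[monochromatic] = 2·(1/2)^21 = 2^{1 − 21} = 1/1048576.
Summing: E[X] = C(52, 7) · 2^{1 − 21} = 133784560 · 1/1048576 = 8361535/65536.
Numerically: E[X] ≈ 127.587.

E[X] = C(52,7)·2^(1−C(7,2)) = 8361535/65536 ≈ 127.587.


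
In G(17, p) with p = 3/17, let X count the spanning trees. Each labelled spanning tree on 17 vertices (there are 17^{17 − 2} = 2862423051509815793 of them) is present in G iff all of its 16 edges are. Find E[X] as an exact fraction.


K_17 has 17^{17 − 2} = 2862423051509815793 labelled spanning trees.
For each such spanning tree H, let X_H = 1 if all 16 edges of H are present in G. Then P[X_H = 1] = p^{16} = (3/17)^{16} = 43046721/48661191875666868481.
By linearity of expectation: E[X] = Σ_H E[X_H] = 2862423051509815793 · p^{16} = 2862423051509815793 · 43046721/48661191875666868481 = 43046721/17.
Numerically: E[X] ≈ 2.53e+06.

E[X] = 2862423051509815793 · (3/17)^{16} = 43046721/17 ≈ 2.53e+06.


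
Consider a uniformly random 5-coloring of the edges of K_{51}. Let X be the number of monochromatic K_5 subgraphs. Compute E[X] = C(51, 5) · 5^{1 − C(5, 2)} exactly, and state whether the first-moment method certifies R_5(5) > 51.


E[X] = C(51, 5) · 5^{1 − 10} = 2349060 · 5^{−9} = 2349060/1953125.
As a reduced fraction: E[X] = 469812/390625 ≈ 1.2027187.
Is E[X] < 1? NO.
Since E[X] ≥ 1, the first-moment bound is inconclusive at n = 51; it does NOT by itself certify R_5(5) > 51.

E[X] = 469812/390625 ≈ 1.2027187; E[X] ≥ 1; first-moment method inconclusive here.


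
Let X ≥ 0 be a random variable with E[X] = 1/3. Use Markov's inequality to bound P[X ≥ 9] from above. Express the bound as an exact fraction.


μ = E[X] = 1/3, a = 9.
Markov: P[X ≥ 9] ≤ μ/a = (1/3)/9 = 1/27.
Numerically: ≈ 0.037.
(Since a = 9 > μ = 0.333, the bound 1/27 is < 1 and informative.)

P[X ≥ 9] ≤ 1/27 ≈ 0.037.


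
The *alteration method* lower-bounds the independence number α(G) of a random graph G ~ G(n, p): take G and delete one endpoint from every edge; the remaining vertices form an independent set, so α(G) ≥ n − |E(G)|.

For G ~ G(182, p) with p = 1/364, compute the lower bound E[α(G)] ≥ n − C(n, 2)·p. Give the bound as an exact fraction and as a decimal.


E[|E(G)|] = C(182, 2)·p = 16471 · (1/364) = 181/4.
E[α(G)] ≥ n − E[|E(G)|] = 182 − 181/4 = 547/4.
Numerically: ≈ 136.75000.
(This is only a lower bound; the true E[α(G)] may be larger.)

E[α(G)] ≥ 547/4 ≈ 136.75000.


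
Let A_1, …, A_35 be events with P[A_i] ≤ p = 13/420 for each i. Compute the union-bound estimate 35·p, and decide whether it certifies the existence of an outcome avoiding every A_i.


Union bound: P[∪_{i=1}^{35} A_i] ≤ Σ_i P[A_i] ≤ 35·p = 35·(13/420) = 13/12.
Numerically: 13/12 ≈ 1.0833.
Is 13/12 < 1? NO.
Since the bound 13/12 is ≥ 1, the union bound is uninformative here; it does NOT by itself certify existence.

35·p = 13/12 ≈ 1.0833; existence NOT certified by the union bound.


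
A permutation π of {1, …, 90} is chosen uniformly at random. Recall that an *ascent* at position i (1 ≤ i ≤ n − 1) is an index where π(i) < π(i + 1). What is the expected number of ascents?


Write X = Σ X_I over i = 1, …, 89, with X_I the indicator of one ascent.
There are 89 indicators.
For each fixed i, the pair (π(i), π(i+1)) is a uniformly random ordered pair of distinct values from {1, …, 90}; by symmetry P[π(i) < π(i+1)] = 1/2.
By linearity: E[X] = 89 · (1/2) = (90 − 1) · (1/2) = 89/2 ≈ 44.50000.

E[X] = 89/2 = 44.50000.


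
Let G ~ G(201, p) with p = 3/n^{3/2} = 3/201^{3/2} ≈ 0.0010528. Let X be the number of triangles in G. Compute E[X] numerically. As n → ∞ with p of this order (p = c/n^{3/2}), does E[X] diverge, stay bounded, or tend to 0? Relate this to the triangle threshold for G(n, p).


Number of potential triangles: C(201, 3) = 1333300.
Each occurs with probability p³ ≈ (0.0010528)³ ≈ 1.1667599e-09.
By linearity: E[X] = C(201, 3)·p³ ≈ 1333300 · 1.1667599e-09 ≈ 0.00156.
Since α = 3/2 > 1, p = c/n^{3/2} = o(1/n) is below the triangle threshold p ~ 1/n. Asymptotically E[X] ~ (c³/6)·n^{3(1−α)} = (3³/6)·n^{-1.5} → 0, so by Markov's inequality G has no triangles w.h.p.

E[X] ≈ 0.00156; in regime p = Θ(1/n^{3/2}) E[X] tends to 0 (below the triangle threshold p ~ 1/n).


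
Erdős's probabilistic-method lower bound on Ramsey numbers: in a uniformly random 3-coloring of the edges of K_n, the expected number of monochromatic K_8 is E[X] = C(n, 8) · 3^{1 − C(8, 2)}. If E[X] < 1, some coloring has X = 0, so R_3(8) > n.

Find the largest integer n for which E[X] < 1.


We need C(n, 8) · 3^{1 − 28} < 1, i.e. C(n, 8) < 3^{28 − 1} = 7625597484987.
Check values of n near the boundary:
  n = 151: C(151, 8) = 5551321138650; 5551321138650 < 7625597484987? YES
  n = 152: C(152, 8) = 5859727868575; 5859727868575 < 7625597484987? YES
  n = 153: C(153, 8) = 6183023199255; 6183023199255 < 7625597484987? YES
  n = 154: C(154, 8) = 6521818990995; 6521818990995 < 7625597484987? YES
  n = 155: C(155, 8) = 6876747915675; 6876747915675 < 7625597484987? YES
  n = 156: C(156, 8) = 7248464019225; 7248464019225 < 7625597484987? YES
  n = 157: C(157, 8) = 7637643295425; 7637643295425 < 7625597484987? NO
  n = 158: C(158, 8) = 8044984271181; 8044984271181 < 7625597484987? NO
  n = 159: C(159, 8) = 8471208603429; 8471208603429 < 7625597484987? NO
The largest n with C(n, 8) < 7625597484987 is n = 156 (where E[X] = 805384891025/847288609443 ≈ 0.95054). Hence R_3(8) > 156, i.e. R_3(8) ≥ 157.

Largest n = 156; hence R_3(8) > 156.


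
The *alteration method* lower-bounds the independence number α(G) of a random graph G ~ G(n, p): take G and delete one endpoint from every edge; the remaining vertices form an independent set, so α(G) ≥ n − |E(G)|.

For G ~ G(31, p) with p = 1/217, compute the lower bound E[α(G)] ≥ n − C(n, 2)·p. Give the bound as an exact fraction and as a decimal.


E[|E(G)|] = C(31, 2)·p = 465 · (1/217) = 15/7.
E[α(G)] ≥ n − E[|E(G)|] = 31 − 15/7 = 202/7.
Numerically: ≈ 28.857.
(This is only a lower bound; the true E[α(G)] may be larger.)

E[α(G)] ≥ 202/7 ≈ 28.857.


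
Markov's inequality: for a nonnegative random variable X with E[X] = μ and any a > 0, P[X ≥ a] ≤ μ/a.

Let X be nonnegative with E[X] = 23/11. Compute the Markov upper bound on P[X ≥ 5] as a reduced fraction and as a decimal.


μ = E[X] = 23/11, a = 5.
Markov: P[X ≥ 5] ≤ μ/a = (23/11)/5 = 23/55.
Numerically: ≈ 0.418.
(Since a = 5 > μ = 2.091, the bound 23/55 is < 1 and informative.)

P[X ≥ 5] ≤ 23/55 ≈ 0.418.


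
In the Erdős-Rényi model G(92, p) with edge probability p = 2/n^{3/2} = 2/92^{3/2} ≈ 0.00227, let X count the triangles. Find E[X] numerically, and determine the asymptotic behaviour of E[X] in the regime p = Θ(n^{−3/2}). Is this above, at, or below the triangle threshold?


Number of potential triangles: C(92, 3) = 125580.
Each occurs with probability p³ ≈ (0.00227)³ ≈ 1.16425e-08.
By linearity: E[X] = C(92, 3)·p³ ≈ 125580 · 1.16425e-08 ≈ 0.001.
Since α = 3/2 > 1, p = c/n^{3/2} = o(1/n) is below the triangle threshold p ~ 1/n. Asymptotically E[X] ~ (c³/6)·n^{3(1−α)} = (2³/6)·n^{-1.5} → 0, so by Markov's inequality G has no triangles w.h.p.

E[X] ≈ 0.001; in regime p = Θ(1/n^{3/2}) E[X] tends to 0 (below the triangle threshold p ~ 1/n).


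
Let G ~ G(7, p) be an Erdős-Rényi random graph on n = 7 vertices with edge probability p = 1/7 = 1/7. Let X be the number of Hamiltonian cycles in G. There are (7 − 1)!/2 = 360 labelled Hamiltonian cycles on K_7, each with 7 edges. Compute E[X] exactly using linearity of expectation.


K_7 has (7 − 1)!/2 = 360 labelled Hamiltonian cycles.
For each such Hamiltonian cycle H, let X_H = 1 if all 7 edges of H are present in G. Then P[X_H = 1] = p^{7} = (1/7)^{7} = 1/823543.
By linearity of expectation: E[X] = Σ_H E[X_H] = 360 · p^{7} = 360 · 1/823543 = 360/823543.
Numerically: E[X] ≈ 0.000437.

E[X] = 360 · (1/7)^{7} = 360/823543 ≈ 0.000437.


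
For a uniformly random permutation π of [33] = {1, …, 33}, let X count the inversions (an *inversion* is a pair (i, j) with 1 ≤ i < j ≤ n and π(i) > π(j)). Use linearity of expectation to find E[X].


Write X = Σ X_I over the C(33, 2) = 528 pairs i < j, with X_I the indicator of one inversion.
There are 528 indicators.
For each fixed pair i < j, the values π(i) and π(j) are two distinct elements of {1, …, 33} in uniformly random order; by symmetry P[π(i) > π(j)] = 1/2.
By linearity: E[X] = 528 · (1/2) = C(33, 2) · (1/2) = 528/2 = 264 ≈ 264.000000.

E[X] = 264 = 264.000000.


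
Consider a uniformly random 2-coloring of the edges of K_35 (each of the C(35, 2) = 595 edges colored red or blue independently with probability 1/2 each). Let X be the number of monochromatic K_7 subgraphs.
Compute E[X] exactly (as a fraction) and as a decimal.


Let X = Σ_S X_S over the C(35, 7) = 6724520 subsets S of size 7, where X_S = 1 if the K_7 on S is monochromatic.
For a fixed S, the K_7 on S has C(7, 2) = 21 edges. P[all 21 edges red] = (1/2)^21, and likewise for blue, so P[monochromatic] = 2·(1/2)^21 = 2^{1 − 21} = 1/1048576.
By linearity of expectation: E[X] = C(35, 7) · 2^{1 − 21} = 6724520 · 1/1048576 = 840565/131072.
Numerically: E[X] ≈ 6.41300.

E[X] = C(35,7)·2^(1−C(7,2)) = 840565/131072 ≈ 6.41300.


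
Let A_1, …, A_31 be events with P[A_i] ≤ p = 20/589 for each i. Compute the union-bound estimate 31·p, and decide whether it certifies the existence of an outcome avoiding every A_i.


Union bound: P[∪_{i=1}^{31} A_i] ≤ Σ_i P[A_i] ≤ 31·p = 31·(20/589) = 20/19.
Numerically: 20/19 ≈ 1.0526.
Is 20/19 < 1? NO.
Since the bound 20/19 is ≥ 1, the union bound is uninformative here; it does NOT by itself certify existence.

31·p = 20/19 ≈ 1.0526; existence NOT certified by the union bound.
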